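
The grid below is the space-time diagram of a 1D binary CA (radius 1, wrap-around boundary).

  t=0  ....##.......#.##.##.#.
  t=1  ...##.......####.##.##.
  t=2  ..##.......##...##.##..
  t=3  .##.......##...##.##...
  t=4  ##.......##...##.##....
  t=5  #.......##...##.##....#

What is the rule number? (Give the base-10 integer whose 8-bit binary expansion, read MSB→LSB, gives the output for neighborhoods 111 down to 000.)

46

  [7] ### => .  t=1,i=13
  [6] ##. => .  t=0,i=5
  [5] #.# => #  t=0,i=14
  [4] #.. => .  t=0,i=6
  [3] .## => #  t=0,i=4
  [2] .#. => #  t=0,i=13
  [1] ..# => #  t=0,i=3
  [0] ... => .  t=0,i=0
  bits 00101110 = 46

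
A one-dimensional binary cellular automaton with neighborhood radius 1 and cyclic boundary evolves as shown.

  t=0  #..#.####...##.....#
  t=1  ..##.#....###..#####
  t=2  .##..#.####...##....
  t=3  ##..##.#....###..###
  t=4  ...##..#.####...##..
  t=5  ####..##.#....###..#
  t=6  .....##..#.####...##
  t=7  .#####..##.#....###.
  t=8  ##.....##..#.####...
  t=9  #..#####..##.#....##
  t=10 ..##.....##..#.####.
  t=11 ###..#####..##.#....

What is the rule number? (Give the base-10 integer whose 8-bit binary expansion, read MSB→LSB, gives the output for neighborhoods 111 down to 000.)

  [7] ### => .  t=0,i=6
  [6] ##. => .  t=0,i=0
  [5] #.# => .  t=0,i=4
  [4] #.. => .  t=0,i=1
  [3] .## => #  t=0,i=5
  [2] .#. => #  t=0,i=3
  [1] ..# => #  t=0,i=2
  [0] ... => #  t=0,i=10
  bits 00001111 = 15

15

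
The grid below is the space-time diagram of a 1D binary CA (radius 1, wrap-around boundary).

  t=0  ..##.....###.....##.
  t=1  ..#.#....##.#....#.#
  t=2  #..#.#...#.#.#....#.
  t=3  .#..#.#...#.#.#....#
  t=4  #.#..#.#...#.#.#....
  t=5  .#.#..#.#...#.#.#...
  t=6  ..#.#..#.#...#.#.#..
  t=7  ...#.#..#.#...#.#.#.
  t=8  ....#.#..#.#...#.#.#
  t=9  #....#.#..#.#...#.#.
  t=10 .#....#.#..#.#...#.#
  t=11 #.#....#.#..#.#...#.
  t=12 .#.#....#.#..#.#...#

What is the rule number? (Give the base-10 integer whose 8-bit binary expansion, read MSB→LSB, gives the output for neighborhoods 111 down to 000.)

184

  [7] ### => #  t=0,i=10
  [6] ##. => .  t=0,i=3
  [5] #.# => #  t=1,i=3
  [4] #.. => #  t=0,i=4
  [3] .## => #  t=0,i=2
  [2] .#. => .  t=1,i=2
  [1] ..# => .  t=0,i=1
  [0] ... => .  t=0,i=0
  bits 10111000 = 184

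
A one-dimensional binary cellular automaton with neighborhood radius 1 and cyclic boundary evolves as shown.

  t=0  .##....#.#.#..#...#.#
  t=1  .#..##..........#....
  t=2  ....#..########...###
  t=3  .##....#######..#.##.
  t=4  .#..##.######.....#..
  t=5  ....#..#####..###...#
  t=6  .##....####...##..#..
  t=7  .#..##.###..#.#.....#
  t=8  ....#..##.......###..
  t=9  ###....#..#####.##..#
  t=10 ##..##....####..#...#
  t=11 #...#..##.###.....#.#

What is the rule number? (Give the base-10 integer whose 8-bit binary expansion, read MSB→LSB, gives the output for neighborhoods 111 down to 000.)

137

  ###|#  b7=1 t=2,i=8
  ##.|.  b6=0 t=0,i=2
  #.#|.  b5=0 t=0,i=0
  #..|.  b4=0 t=0,i=3
  .##|#  b3=1 t=0,i=1
  .#.|.  b2=0 t=0,i=7
  ..#|.  b1=0 t=0,i=6
  ...|#  b0=1 t=0,i=4
  bits 10001001 = 137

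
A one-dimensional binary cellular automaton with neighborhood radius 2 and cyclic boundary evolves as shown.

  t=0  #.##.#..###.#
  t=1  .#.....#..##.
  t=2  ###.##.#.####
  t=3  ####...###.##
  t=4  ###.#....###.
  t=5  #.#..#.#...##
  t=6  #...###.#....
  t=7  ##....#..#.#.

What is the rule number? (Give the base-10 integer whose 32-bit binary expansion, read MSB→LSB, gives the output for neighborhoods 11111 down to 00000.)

  #####|#  b31=1 t=2,i=0
  ####.|#  b30=1 t=2,i=1
  ###.#|#  b29=1 t=0,i=10
  ###..|.  b28=0 t=3,i=3
  ##.##|#  b27=1 t=0,i=1
  ##.#.|.  b26=0 t=0,i=4
  ##..#|#  b25=1 t=1,i=12
  ##...|#  b24=1 t=3,i=4
  #.###|#  b23=1 t=2,i=9
  #.##.|.  b22=0 t=0,i=2
  #.#.#|#  b21=1 t=2,i=7
  #.#..|.  b20=0 t=0,i=5
  #..##|#  b19=1 t=0,i=7
  #..#.|#  b18=1 t=1,i=0
  #...#|.  b17=0 t=3,i=5
  #....|.  b16=0 t=1,i=3
  .####|.  b15=0 t=2,i=10
  .###.|.  b14=0 t=0,i=9
  .##.#|.  b13=0 t=0,i=0
  .##..|#  b12=1 t=1,i=11
  .#.##|#  b11=1 t=2,i=8
  .#.#.|#  b10=1 t=5,i=6
  .#..#|.  b9=0 t=0,i=6
  .#...|#  b8=1 t=1,i=2
  ..###|.  b7=0 t=0,i=8
  ..##.|#  b6=1 t=1,i=10
  ..#.#|#  b5=1 t=5,i=5
  ..#..|#  b4=1 t=1,i=1
  ...##|.  b3=0 t=3,i=6
  ...#.|.  b2=0 t=1,i=6
  ....#|#  b1=1 t=1,i=5
  .....|#  b0=1 t=1,i=4
  bits 11101011101011000001110101110011 = 3953925491

3953925491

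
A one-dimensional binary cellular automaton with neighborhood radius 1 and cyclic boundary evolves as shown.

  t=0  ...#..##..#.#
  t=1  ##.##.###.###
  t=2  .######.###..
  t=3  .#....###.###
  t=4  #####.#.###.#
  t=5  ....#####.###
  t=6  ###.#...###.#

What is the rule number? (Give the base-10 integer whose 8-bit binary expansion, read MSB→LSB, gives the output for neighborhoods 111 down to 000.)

125

  ###|.  b7=0 t=1,i=0
  ##.|#  b6=1 t=0,i=7
  #.#|#  b5=1 t=0,i=11
  #..|#  b4=1 t=0,i=0
  .##|#  b3=1 t=0,i=6
  .#.|#  b2=1 t=0,i=3
  ..#|.  b1=0 t=0,i=2
  ...|#  b0=1 t=0,i=1
  bits 01111101 = 125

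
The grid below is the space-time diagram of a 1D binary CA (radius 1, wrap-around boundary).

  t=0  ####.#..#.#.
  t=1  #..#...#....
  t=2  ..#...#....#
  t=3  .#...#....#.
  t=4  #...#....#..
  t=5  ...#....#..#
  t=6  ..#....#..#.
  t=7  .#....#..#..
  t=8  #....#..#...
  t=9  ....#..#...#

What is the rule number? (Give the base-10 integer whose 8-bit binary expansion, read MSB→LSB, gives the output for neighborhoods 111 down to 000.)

  ###|.  b7=0 t=0,i=1
  ##.|#  b6=1 t=0,i=3
  #.#|.  b5=0 t=0,i=4
  #..|.  b4=0 t=0,i=6
  .##|#  b3=1 t=0,i=0
  .#.|.  b2=0 t=0,i=5
  ..#|#  b1=1 t=0,i=7
  ...|.  b0=0 t=1,i=5
  bits 01001010 = 74

74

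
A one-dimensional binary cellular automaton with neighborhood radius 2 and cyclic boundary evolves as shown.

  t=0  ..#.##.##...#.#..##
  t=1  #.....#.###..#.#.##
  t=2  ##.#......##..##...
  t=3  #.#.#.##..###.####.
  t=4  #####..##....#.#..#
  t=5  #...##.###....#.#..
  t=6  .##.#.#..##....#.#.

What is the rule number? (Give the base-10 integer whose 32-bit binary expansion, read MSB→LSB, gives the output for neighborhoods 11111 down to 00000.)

522360641

  [31] ##### => .  t=4,i=1
  [30] ####. => .  t=3,i=16
  [29] ###.# => .  t=3,i=12
  [28] ###.. => #  t=1,i=0
  [27] ##.## => #  t=0,i=6
  [26] ##.#. => #  t=2,i=2
  [25] ##..# => #  t=0,i=0
  [24] ##... => #  t=0,i=9
  [23] #.### => .  t=1,i=8
  [22] #.##. => .  t=0,i=4
  [21] #.#.# => #  t=1,i=15
  [20] #.#.. => .  t=0,i=14
  [19] #..## => .  t=0,i=16
  [18] #..#. => .  t=0,i=1
  [17] #...# => #  t=0,i=10
  [16] #.... => .  t=1,i=2
  [15] .#### => #  t=3,i=15
  [14] .###. => .  t=1,i=9
  [13] .##.# => .  t=0,i=5
  [12] .##.. => #  t=0,i=8
  [11] .#.## => .  t=0,i=3
  [10] .#.#. => #  t=0,i=13
  [9] .#..# => #  t=0,i=15
  [8] .#... => #  t=2,i=4
  [7] ..### => .  t=3,i=10
  [6] ..##. => #  t=0,i=17
  [5] ..#.# => .  t=0,i=2
  [4] ..#.. => .  t=5,i=0
  [3] ...## => .  t=2,i=9
  [2] ...#. => .  t=0,i=11
  [1] ....# => .  t=1,i=4
  [0] ..... => #  t=1,i=3
  bits 00011111001000101001011101000001 = 522360641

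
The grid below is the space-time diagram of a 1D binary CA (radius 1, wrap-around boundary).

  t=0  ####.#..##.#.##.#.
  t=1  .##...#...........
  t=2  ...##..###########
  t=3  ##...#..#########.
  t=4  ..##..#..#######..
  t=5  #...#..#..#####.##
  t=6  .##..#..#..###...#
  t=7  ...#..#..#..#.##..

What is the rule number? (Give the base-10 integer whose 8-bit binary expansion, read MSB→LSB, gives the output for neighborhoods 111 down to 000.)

  nb ###: next=#  (t=0,i=1, bit7=1)
  nb ##.: next=.  (t=0,i=3, bit6=0)
  nb #.#: next=.  (t=0,i=4, bit5=0)
  nb #..: next=#  (t=0,i=6, bit4=1)
  nb .##: next=.  (t=0,i=0, bit3=0)
  nb .#.: next=.  (t=0,i=5, bit2=0)
  nb ..#: next=.  (t=0,i=7, bit1=0)
  nb ...: next=#  (t=1,i=4, bit0=1)
  bits 10010001 = 145

145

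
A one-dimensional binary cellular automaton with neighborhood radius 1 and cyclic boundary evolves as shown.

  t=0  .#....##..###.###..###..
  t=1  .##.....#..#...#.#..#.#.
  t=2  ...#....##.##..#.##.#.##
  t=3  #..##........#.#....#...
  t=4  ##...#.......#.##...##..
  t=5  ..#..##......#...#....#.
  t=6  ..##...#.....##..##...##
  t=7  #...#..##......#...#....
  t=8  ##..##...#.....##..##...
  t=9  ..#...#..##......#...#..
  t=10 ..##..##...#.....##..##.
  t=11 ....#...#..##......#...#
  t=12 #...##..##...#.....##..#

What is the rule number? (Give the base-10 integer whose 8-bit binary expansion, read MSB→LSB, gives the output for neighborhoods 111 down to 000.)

148

  nb ###: next=#  (t=0,i=11, bit7=1)
  nb ##.: next=.  (t=0,i=7, bit6=0)
  nb #.#: next=.  (t=0,i=13, bit5=0)
  nb #..: next=#  (t=0,i=2, bit4=1)
  nb .##: next=.  (t=0,i=6, bit3=0)
  nb .#.: next=#  (t=0,i=1, bit2=1)
  nb ..#: next=.  (t=0,i=0, bit1=0)
  nb ...: next=.  (t=0,i=3, bit0=0)
  bits 10010100 = 148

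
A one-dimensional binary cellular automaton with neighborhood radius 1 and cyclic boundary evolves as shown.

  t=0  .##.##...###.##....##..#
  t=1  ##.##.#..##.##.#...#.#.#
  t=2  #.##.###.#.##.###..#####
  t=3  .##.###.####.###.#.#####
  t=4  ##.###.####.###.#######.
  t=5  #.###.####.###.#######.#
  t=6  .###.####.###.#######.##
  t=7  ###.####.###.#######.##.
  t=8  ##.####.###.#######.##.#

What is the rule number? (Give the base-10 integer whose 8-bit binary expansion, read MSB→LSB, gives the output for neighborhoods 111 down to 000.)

  ###|#  b7=1 t=0,i=10
  ##.|.  b6=0 t=0,i=2
  #.#|#  b5=1 t=0,i=0
  #..|#  b4=1 t=0,i=6
  .##|#  b3=1 t=0,i=1
  .#.|#  b2=1 t=0,i=23
  ..#|.  b1=0 t=0,i=8
  ...|.  b0=0 t=0,i=7
  bits 10111100 = 188

188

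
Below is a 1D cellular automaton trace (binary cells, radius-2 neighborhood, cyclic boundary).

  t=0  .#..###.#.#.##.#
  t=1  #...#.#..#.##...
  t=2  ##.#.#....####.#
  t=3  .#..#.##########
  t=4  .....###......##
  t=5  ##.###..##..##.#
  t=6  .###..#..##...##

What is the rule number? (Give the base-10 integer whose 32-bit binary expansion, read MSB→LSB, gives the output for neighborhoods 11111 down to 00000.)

  nb #####: next=.  (t=3,i=8, bit31=0)
  nb ####.: next=#  (t=2,i=12, bit30=1)
  nb ###.#: next=#  (t=0,i=6, bit29=1)
  nb ###..: next=.  (t=4,i=7, bit28=0)
  nb ##.##: next=#  (t=2,i=14, bit27=1)
  nb ##.#.: next=.  (t=0,i=7, bit26=0)
  nb ##..#: next=#  (t=5,i=6, bit25=1)
  nb ##...: next=#  (t=1,i=13, bit24=1)
  nb #.###: next=#  (t=2,i=15, bit23=1)
  nb #.##.: next=#  (t=0,i=12, bit22=1)
  nb #.#.#: next=.  (t=0,i=8, bit21=0)
  nb #.#..: next=.  (t=0,i=1, bit20=0)
  nb #..##: next=.  (t=0,i=3, bit19=0)
  nb #..#.: next=.  (t=1,i=8, bit18=0)
  nb #...#: next=.  (t=1,i=2, bit17=0)
  nb #....: next=#  (t=2,i=7, bit16=1)
  nb .####: next=#  (t=2,i=11, bit15=1)
  nb .###.: next=.  (t=0,i=5, bit14=0)
  nb .##.#: next=.  (t=0,i=13, bit13=0)
  nb .##..: next=#  (t=1,i=12, bit12=1)
  nb .#.##: next=#  (t=0,i=11, bit11=1)
  nb .#.#.: next=#  (t=0,i=0, bit10=1)
  nb .#..#: next=.  (t=0,i=2, bit9=0)
  nb .#...: next=#  (t=1,i=1, bit8=1)
  nb ..###: next=#  (t=0,i=4, bit7=1)
  nb ..##.: next=.  (t=4,i=14, bit6=0)
  nb ..#.#: next=.  (t=1,i=4, bit5=0)
  nb ..#..: next=#  (t=1,i=0, bit4=1)
  nb ...##: next=#  (t=2,i=9, bit3=1)
  nb ...#.: next=#  (t=1,i=3, bit2=1)
  nb ....#: next=#  (t=2,i=8, bit1=1)
  nb .....: next=.  (t=4,i=2, bit0=0)
  bits 01101011110000011001110110011110 = 1807850910

1807850910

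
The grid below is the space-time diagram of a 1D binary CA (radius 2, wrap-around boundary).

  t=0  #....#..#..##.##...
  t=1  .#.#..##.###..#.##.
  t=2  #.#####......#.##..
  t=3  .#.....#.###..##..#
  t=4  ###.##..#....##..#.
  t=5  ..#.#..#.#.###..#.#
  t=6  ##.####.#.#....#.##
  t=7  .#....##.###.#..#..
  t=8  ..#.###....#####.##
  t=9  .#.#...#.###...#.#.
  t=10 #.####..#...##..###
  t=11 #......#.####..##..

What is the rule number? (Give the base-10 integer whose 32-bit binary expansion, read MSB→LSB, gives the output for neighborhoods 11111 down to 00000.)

  [31] ##### => .  t=2,i=4
  [30] ####. => .  t=2,i=5
  [29] ###.# => #  t=4,i=2
  [28] ###.. => .  t=1,i=11
  [27] ##.## => .  t=0,i=13
  [26] ##.#. => #  t=6,i=7
  [25] ##..# => .  t=1,i=12
  [24] ##... => #  t=0,i=16
  [23] #.### => .  t=1,i=9
  [22] #.##. => #  t=0,i=14
  [21] #.#.# => .  t=5,i=9
  [20] #.#.. => #  t=1,i=3
  [19] #..## => #  t=0,i=10
  [18] #..#. => #  t=0,i=7
  [17] #...# => #  t=0,i=17
  [16] #.... => .  t=0,i=2
  [15] .#### => .  t=2,i=3
  [14] .###. => .  t=1,i=10
  [13] .##.# => .  t=0,i=12
  [12] .##.. => .  t=0,i=15
  [11] .#.## => #  t=1,i=15
  [10] .#.#. => #  t=1,i=2
  [9] .#..# => #  t=0,i=6
  [8] .#... => #  t=0,i=1
  [7] ..### => #  t=8,i=11
  [6] ..##. => #  t=0,i=11
  [5] ..#.# => .  t=1,i=1
  [4] ..#.. => .  t=0,i=0
  [3] ...## => #  t=4,i=12
  [2] ...#. => .  t=0,i=4
  [1] ....# => #  t=0,i=3
  [0] ..... => #  t=2,i=9
  bits 00100101010111100000111111001011 = 626921419

626921419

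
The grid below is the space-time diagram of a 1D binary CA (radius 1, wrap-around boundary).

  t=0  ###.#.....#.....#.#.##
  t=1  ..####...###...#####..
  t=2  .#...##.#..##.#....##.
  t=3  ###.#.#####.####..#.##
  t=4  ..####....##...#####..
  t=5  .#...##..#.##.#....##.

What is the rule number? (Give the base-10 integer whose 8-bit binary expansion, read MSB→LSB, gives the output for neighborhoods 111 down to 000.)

118

  nb ###: next=.  (t=0,i=0, bit7=0)
  nb ##.: next=#  (t=0,i=2, bit6=1)
  nb #.#: next=#  (t=0,i=3, bit5=1)
  nb #..: next=#  (t=0,i=5, bit4=1)
  nb .##: next=.  (t=0,i=20, bit3=0)
  nb .#.: next=#  (t=0,i=4, bit2=1)
  nb ..#: next=#  (t=0,i=9, bit1=1)
  nb ...: next=.  (t=0,i=6, bit0=0)
  bits 01110110 = 118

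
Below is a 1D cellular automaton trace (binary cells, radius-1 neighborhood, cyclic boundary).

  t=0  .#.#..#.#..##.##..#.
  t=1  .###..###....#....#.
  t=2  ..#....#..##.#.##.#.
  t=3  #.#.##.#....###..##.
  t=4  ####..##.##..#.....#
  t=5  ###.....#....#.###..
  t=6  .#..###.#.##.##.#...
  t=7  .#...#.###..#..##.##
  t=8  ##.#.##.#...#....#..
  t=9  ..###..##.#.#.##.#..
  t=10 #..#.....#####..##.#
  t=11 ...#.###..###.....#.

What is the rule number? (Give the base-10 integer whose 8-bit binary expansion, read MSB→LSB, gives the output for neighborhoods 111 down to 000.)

  ### -> #   bit 7 = 1  t=1,i=2
  ##. -> .   bit 6 = 0  t=0,i=12
  #.# -> #   bit 5 = 1  t=0,i=2
  #.. -> .   bit 4 = 0  t=0,i=4
  .## -> .   bit 3 = 0  t=0,i=11
  .#. -> #   bit 2 = 1  t=0,i=1
  ..# -> .   bit 1 = 0  t=0,i=0
  ... -> #   bit 0 = 1  t=1,i=10
  bits 10100101 = 165

165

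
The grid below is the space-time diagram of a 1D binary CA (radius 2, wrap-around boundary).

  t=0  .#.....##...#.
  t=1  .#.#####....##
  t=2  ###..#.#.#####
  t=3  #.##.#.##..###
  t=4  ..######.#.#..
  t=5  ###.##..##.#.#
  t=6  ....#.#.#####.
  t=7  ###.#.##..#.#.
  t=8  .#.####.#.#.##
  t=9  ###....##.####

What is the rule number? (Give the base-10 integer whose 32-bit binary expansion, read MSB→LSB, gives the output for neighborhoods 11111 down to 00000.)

  #####|#  b31=1 t=1,i=5
  ####.|.  b30=0 t=1,i=6
  ###.#|.  b29=0 t=3,i=0
  ###..|#  b28=1 t=1,i=7
  ##.##|.  b27=0 t=3,i=1
  ##.#.|#  b26=1 t=1,i=0
  ##..#|#  b25=1 t=2,i=3
  ##...|.  b24=0 t=0,i=9
  #.###|.  b23=0 t=1,i=3
  #.##.|#  b22=1 t=3,i=2
  #.#.#|#  b21=1 t=1,i=1
  #.#..|#  b20=1 t=4,i=11
  #..##|.  b19=0 t=3,i=10
  #..#.|.  b18=0 t=0,i=0
  #...#|.  b17=0 t=0,i=10
  #....|#  b16=1 t=0,i=3
  .####|.  b15=0 t=1,i=4
  .###.|#  b14=1 t=7,i=1
  .##.#|#  b13=1 t=1,i=13
  .##..|.  b12=0 t=0,i=8
  .#.##|#  b11=1 t=1,i=2
  .#.#.|.  b10=0 t=2,i=6
  .#..#|#  b9=1 t=0,i=13
  .#...|.  b8=0 t=0,i=2
  ..###|#  b7=1 t=3,i=11
  ..##.|#  b6=1 t=0,i=7
  ..#.#|#  b5=1 t=2,i=5
  ..#..|#  b4=1 t=0,i=1
  ...##|#  b3=1 t=0,i=6
  ...#.|.  b2=0 t=0,i=11
  ....#|#  b1=1 t=0,i=5
  .....|#  b0=1 t=0,i=4
  bits 10010110011100010110101011111011 = 2524015355

2524015355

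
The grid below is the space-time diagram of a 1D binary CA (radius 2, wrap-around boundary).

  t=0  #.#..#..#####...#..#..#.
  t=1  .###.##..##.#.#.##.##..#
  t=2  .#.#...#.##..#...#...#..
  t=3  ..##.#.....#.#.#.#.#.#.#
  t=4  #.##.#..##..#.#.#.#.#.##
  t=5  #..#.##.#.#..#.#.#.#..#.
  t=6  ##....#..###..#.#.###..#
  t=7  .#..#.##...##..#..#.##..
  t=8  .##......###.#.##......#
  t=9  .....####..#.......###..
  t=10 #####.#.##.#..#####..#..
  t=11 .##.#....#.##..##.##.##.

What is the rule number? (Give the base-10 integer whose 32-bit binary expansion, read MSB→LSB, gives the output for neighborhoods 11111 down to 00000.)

2995955291

  ##### -> #   bit 31 = 1  t=0,i=10
  ####. -> .   bit 30 = 0  t=0,i=11
  ###.# -> #   bit 29 = 1  t=1,i=3
  ###.. -> #   bit 28 = 1  t=0,i=12
  ##.## -> .   bit 27 = 0  t=1,i=4
  ##.#. -> .   bit 26 = 0  t=1,i=11
  ##..# -> #   bit 25 = 1  t=1,i=7
  ##... -> .   bit 24 = 0  t=0,i=13
  #.### -> #   bit 23 = 1  t=1,i=1
  #.##. -> .   bit 22 = 0  t=1,i=5
  #.#.# -> .   bit 21 = 0  t=0,i=0
  #.#.. -> #   bit 20 = 1  t=0,i=2
  #..## -> .   bit 19 = 0  t=0,i=7
  #..#. -> .   bit 18 = 0  t=0,i=4
  #...# -> #   bit 17 = 1  t=0,i=14
  #.... -> .   bit 16 = 0  t=3,i=7
  .#### -> #   bit 15 = 1  t=0,i=9
  .###. -> .   bit 14 = 0  t=1,i=2
  .##.# -> #   bit 13 = 1  t=1,i=10
  .##.. -> .   bit 12 = 0  t=1,i=6
  .#.## -> .   bit 11 = 0  t=1,i=0
  .#.#. -> #   bit 10 = 1  t=0,i=1
  .#..# -> #   bit 9 = 1  t=0,i=3
  .#... -> .   bit 8 = 0  t=2,i=4
  ..### -> .   bit 7 = 0  t=0,i=8
  ..##. -> #   bit 6 = 1  t=1,i=9
  ..#.# -> .   bit 5 = 0  t=0,i=22
  ..#.. -> #   bit 4 = 1  t=0,i=5
  ...## -> #   bit 3 = 1  t=7,i=10
  ...#. -> .   bit 2 = 0  t=0,i=15
  ....# -> #   bit 1 = 1  t=3,i=9
  ..... -> #   bit 0 = 1  t=3,i=8
  bits 10110010100100101010011001011011 = 2995955291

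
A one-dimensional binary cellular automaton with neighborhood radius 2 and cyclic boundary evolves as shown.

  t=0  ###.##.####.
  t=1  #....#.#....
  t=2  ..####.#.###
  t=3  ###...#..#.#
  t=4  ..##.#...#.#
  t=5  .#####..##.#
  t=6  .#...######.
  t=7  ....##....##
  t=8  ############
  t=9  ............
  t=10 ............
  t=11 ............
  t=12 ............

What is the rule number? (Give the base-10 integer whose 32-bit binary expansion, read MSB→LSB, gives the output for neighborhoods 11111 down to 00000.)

395915502

  ##### -> .   bit 31 = 0  t=5,i=3
  ####. -> .   bit 30 = 0  t=0,i=9
  ###.# -> .   bit 29 = 0  t=0,i=2
  ###.. -> #   bit 28 = 1  t=2,i=11
  ##.## -> .   bit 27 = 0  t=0,i=3
  ##.#. -> #   bit 26 = 1  t=2,i=6
  ##..# -> #   bit 25 = 1  t=2,i=0
  ##... -> #   bit 24 = 1  t=3,i=3
  #.### -> #   bit 23 = 1  t=0,i=0
  #.##. -> .   bit 22 = 0  t=0,i=4
  #.#.# -> .   bit 21 = 0  t=2,i=7
  #.#.. -> #   bit 20 = 1  t=1,i=7
  #..## -> #   bit 19 = 1  t=2,i=1
  #..#. -> .   bit 18 = 0  t=3,i=8
  #...# -> .   bit 17 = 0  t=3,i=4
  #.... -> #   bit 16 = 1  t=1,i=2
  .#### -> .   bit 15 = 0  t=0,i=8
  .###. -> .   bit 14 = 0  t=0,i=1
  .##.# -> #   bit 13 = 1  t=0,i=5
  .##.. -> #   bit 12 = 1  t=7,i=5
  .#.## -> .   bit 11 = 0  t=2,i=8
  .#.#. -> .   bit 10 = 0  t=1,i=6
  .#..# -> .   bit 9 = 0  t=3,i=7
  .#... -> .   bit 8 = 0  t=1,i=1
  ..### -> #   bit 7 = 1  t=2,i=2
  ..##. -> #   bit 6 = 1  t=4,i=2
  ..#.# -> #   bit 5 = 1  t=1,i=5
  ..#.. -> .   bit 4 = 0  t=1,i=0
  ...## -> #   bit 3 = 1  t=6,i=4
  ...#. -> #   bit 2 = 1  t=1,i=4
  ....# -> #   bit 1 = 1  t=1,i=3
  ..... -> .   bit 0 = 0  t=9,i=0
  bits 00010111100110010011000011101110 = 395915502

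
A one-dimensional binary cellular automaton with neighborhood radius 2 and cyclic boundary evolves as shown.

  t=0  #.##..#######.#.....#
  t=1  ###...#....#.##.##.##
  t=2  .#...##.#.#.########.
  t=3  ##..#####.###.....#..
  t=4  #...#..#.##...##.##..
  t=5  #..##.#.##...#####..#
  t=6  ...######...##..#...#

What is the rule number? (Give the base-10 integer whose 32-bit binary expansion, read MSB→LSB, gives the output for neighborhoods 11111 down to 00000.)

1291135197

  [31] ##### => .  t=0,i=8
  [30] ####. => #  t=0,i=11
  [29] ###.# => .  t=0,i=12
  [28] ###.. => .  t=1,i=2
  [27] ##.## => #  t=0,i=1
  [26] ##.#. => #  t=0,i=13
  [25] ##..# => .  t=0,i=4
  [24] ##... => .  t=1,i=3
  [23] #.### => #  t=1,i=19
  [22] #.##. => #  t=0,i=2
  [21] #.#.# => #  t=2,i=8
  [20] #.#.. => #  t=0,i=14
  [19] #..## => .  t=0,i=5
  [18] #..#. => #  t=2,i=0
  [17] #...# => .  t=1,i=4
  [16] #.... => #  t=0,i=16
  [15] .#### => .  t=0,i=7
  [14] .###. => .  t=3,i=11
  [13] .##.# => #  t=0,i=0
  [12] .##.. => .  t=0,i=3
  [11] .#.## => #  t=1,i=12
  [10] .#.#. => .  t=2,i=9
  [9] .#..# => .  t=3,i=19
  [8] .#... => .  t=0,i=15
  [7] ..### => #  t=0,i=6
  [6] ..##. => #  t=0,i=20
  [5] ..#.# => .  t=1,i=11
  [4] ..#.. => #  t=1,i=6
  [3] ...## => #  t=0,i=19
  [2] ...#. => #  t=1,i=5
  [1] ....# => .  t=0,i=18
  [0] ..... => #  t=0,i=17
  bits 01001100111101010010100011011101 = 1291135197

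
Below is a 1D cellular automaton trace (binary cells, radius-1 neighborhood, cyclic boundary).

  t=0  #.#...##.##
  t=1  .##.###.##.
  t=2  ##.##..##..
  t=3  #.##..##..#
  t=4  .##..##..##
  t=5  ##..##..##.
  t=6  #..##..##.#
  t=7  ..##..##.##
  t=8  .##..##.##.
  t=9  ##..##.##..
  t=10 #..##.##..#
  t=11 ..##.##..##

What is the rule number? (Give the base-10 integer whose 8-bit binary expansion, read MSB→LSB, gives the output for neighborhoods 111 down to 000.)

  nb ###: next=.  (t=0,i=10, bit7=0)
  nb ##.: next=.  (t=0,i=0, bit6=0)
  nb #.#: next=#  (t=0,i=1, bit5=1)
  nb #..: next=.  (t=0,i=3, bit4=0)
  nb .##: next=#  (t=0,i=6, bit3=1)
  nb .#.: next=#  (t=0,i=2, bit2=1)
  nb ..#: next=#  (t=0,i=5, bit1=1)
  nb ...: next=#  (t=0,i=4, bit0=1)
  bits 00101111 = 47

47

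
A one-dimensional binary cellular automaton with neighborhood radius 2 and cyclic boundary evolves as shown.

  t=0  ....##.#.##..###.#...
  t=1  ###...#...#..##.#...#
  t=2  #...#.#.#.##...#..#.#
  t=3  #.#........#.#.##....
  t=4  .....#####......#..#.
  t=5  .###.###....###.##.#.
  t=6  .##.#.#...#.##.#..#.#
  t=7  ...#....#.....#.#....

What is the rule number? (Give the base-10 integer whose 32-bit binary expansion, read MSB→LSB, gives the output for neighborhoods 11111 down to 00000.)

  [31] ##### => #  t=4,i=7
  [30] ####. => .  t=1,i=1
  [29] ###.# => .  t=0,i=15
  [28] ###.. => .  t=1,i=2
  [27] ##.## => #  t=5,i=4
  [26] ##.#. => #  t=0,i=6
  [25] ##..# => .  t=0,i=11
  [24] ##... => .  t=1,i=3
  [23] #.### => .  t=5,i=5
  [22] #.##. => .  t=0,i=9
  [21] #.#.# => .  t=0,i=7
  [20] #.#.. => .  t=0,i=17
  [19] #..## => .  t=0,i=12
  [18] #..#. => .  t=2,i=17
  [17] #...# => #  t=1,i=4
  [16] #.... => .  t=0,i=19
  [15] .#### => #  t=1,i=0
  [14] .###. => #  t=0,i=14
  [13] .##.# => .  t=0,i=5
  [12] .##.. => #  t=0,i=10
  [11] .#.## => .  t=0,i=8
  [10] .#.#. => .  t=2,i=5
  [9] .#..# => #  t=1,i=11
  [8] .#... => .  t=0,i=18
  [7] ..### => #  t=0,i=13
  [6] ..##. => .  t=0,i=4
  [5] ..#.# => .  t=2,i=4
  [4] ..#.. => #  t=1,i=6
  [3] ...## => .  t=0,i=3
  [2] ...#. => .  t=1,i=5
  [1] ....# => #  t=0,i=2
  [0] ..... => #  t=0,i=0
  bits 10001100000000101101001010010011 = 2348995219

2348995219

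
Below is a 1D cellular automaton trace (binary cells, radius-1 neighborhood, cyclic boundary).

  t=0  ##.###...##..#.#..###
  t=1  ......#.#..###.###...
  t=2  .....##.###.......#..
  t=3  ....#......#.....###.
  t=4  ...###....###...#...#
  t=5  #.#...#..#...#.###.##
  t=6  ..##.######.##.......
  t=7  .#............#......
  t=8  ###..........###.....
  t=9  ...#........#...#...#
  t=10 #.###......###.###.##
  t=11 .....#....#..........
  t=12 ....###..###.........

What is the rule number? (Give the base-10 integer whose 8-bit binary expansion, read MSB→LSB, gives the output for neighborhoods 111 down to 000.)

  [7] ### => .  t=0,i=0
  [6] ##. => .  t=0,i=1
  [5] #.# => .  t=0,i=2
  [4] #.. => #  t=0,i=6
  [3] .## => .  t=0,i=3
  [2] .#. => #  t=0,i=13
  [1] ..# => #  t=0,i=8
  [0] ... => .  t=0,i=7
  bits 00010110 = 22

22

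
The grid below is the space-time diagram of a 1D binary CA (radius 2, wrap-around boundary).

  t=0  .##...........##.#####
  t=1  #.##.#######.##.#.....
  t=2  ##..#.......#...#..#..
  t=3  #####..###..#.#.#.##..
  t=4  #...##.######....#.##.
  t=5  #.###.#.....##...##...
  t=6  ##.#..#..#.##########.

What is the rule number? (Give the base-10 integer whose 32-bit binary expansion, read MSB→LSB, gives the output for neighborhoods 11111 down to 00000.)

  [31] ##### => .  t=0,i=19
  [30] ####. => .  t=0,i=20
  [29] ###.# => .  t=0,i=21
  [28] ###.. => #  t=3,i=4
  [27] ##.## => #  t=0,i=0
  [26] ##.#. => .  t=1,i=15
  [25] ##..# => #  t=2,i=2
  [24] ##... => #  t=0,i=3
  [23] #.### => .  t=0,i=17
  [22] #.##. => .  t=0,i=1
  [21] #.#.# => .  t=3,i=14
  [20] #.#.. => #  t=1,i=16
  [19] #..## => .  t=2,i=21
  [18] #..#. => #  t=2,i=3
  [17] #...# => #  t=2,i=14
  [16] #.... => .  t=0,i=4
  [15] .#### => .  t=0,i=18
  [14] .###. => #  t=3,i=8
  [13] .##.# => .  t=0,i=15
  [12] .##.. => #  t=0,i=2
  [11] .#.## => #  t=1,i=1
  [10] .#.#. => .  t=3,i=13
  [9] .#..# => .  t=2,i=17
  [8] .#... => .  t=1,i=17
  [7] ..### => #  t=3,i=0
  [6] ..##. => #  t=0,i=14
  [5] ..#.# => #  t=1,i=0
  [4] ..#.. => #  t=2,i=4
  [3] ...## => #  t=0,i=13
  [2] ...#. => .  t=1,i=21
  [1] ....# => .  t=0,i=12
  [0] ..... => #  t=0,i=5
  bits 00011011000101100101100011111001 = 454449401

454449401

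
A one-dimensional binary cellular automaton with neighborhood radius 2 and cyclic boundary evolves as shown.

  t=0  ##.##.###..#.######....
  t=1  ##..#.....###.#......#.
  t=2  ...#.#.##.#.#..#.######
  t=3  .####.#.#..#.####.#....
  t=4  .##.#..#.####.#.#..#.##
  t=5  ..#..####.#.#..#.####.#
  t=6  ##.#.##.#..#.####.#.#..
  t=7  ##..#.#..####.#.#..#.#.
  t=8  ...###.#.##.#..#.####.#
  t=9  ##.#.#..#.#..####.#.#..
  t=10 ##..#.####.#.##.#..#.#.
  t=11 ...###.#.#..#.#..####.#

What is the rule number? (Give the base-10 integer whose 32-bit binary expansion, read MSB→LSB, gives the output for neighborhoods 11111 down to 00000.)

537309159

  #####|.  b31=0 t=0,i=15
  ####.|.  b30=0 t=0,i=17
  ###.#|#  b29=1 t=1,i=12
  ###..|.  b28=0 t=0,i=8
  ##.##|.  b27=0 t=0,i=2
  ##.#.|.  b26=0 t=1,i=13
  ##..#|.  b25=0 t=0,i=9
  ##...|.  b24=0 t=0,i=19
  #.###|.  b23=0 t=0,i=6
  #.##.|.  b22=0 t=0,i=3
  #.#.#|.  b21=0 t=2,i=5
  #.#..|.  b20=0 t=1,i=14
  #..##|.  b19=0 t=5,i=4
  #..#.|#  b18=1 t=0,i=10
  #...#|#  b17=1 t=2,i=1
  #....|.  b16=0 t=0,i=20
  .####|#  b15=1 t=0,i=14
  .###.|.  b14=0 t=0,i=7
  .##.#|#  b13=1 t=0,i=1
  .##..|.  b12=0 t=1,i=1
  .#.##|#  b11=1 t=0,i=12
  .#.#.|#  b10=1 t=2,i=4
  .#..#|#  b9=1 t=2,i=13
  .#...|#  b8=1 t=1,i=5
  ..###|#  b7=1 t=1,i=10
  ..##.|#  b6=1 t=0,i=0
  ..#.#|#  b5=1 t=0,i=11
  ..#..|.  b4=0 t=1,i=4
  ...##|.  b3=0 t=0,i=22
  ...#.|#  b2=1 t=1,i=20
  ....#|#  b1=1 t=0,i=21
  .....|#  b0=1 t=1,i=7
  bits 00100000000001101010111111100111 = 537309159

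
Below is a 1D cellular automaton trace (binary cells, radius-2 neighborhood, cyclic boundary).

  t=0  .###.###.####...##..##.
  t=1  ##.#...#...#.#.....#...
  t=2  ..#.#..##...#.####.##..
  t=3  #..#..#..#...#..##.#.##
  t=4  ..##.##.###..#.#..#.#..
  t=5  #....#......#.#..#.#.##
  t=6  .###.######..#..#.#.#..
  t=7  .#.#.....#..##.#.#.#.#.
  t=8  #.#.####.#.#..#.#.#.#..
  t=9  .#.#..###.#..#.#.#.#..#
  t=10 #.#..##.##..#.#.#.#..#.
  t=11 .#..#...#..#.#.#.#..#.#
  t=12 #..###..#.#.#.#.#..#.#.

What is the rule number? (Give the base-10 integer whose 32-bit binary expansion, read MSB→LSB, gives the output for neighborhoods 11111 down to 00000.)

1699548563

  [31] ##### => .  t=6,i=7
  [30] ####. => #  t=0,i=11
  [29] ###.# => #  t=0,i=3
  [28] ###.. => .  t=0,i=12
  [27] ##.## => .  t=0,i=4
  [26] ##.#. => #  t=1,i=2
  [25] ##..# => .  t=0,i=18
  [24] ##... => #  t=0,i=13
  [23] #.### => .  t=0,i=5
  [22] #.##. => #  t=2,i=19
  [21] #.#.# => .  t=3,i=19
  [20] #.#.. => .  t=1,i=3
  [19] #..## => #  t=0,i=0
  [18] #..#. => #  t=3,i=2
  [17] #...# => .  t=0,i=14
  [16] #.... => #  t=1,i=15
  [15] .#### => .  t=0,i=10
  [14] .###. => .  t=0,i=2
  [13] .##.# => .  t=1,i=1
  [12] .##.. => .  t=0,i=17
  [11] .#.## => #  t=2,i=13
  [10] .#.#. => #  t=1,i=12
  [9] .#..# => .  t=2,i=5
  [8] .#... => #  t=1,i=4
  [7] ..### => #  t=0,i=1
  [6] ..##. => .  t=0,i=16
  [5] ..#.# => .  t=1,i=11
  [4] ..#.. => #  t=1,i=7
  [3] ...## => .  t=0,i=15
  [2] ...#. => .  t=1,i=6
  [1] ....# => #  t=1,i=17
  [0] ..... => #  t=1,i=16
  bits 01100101010011010000110110010011 = 1699548563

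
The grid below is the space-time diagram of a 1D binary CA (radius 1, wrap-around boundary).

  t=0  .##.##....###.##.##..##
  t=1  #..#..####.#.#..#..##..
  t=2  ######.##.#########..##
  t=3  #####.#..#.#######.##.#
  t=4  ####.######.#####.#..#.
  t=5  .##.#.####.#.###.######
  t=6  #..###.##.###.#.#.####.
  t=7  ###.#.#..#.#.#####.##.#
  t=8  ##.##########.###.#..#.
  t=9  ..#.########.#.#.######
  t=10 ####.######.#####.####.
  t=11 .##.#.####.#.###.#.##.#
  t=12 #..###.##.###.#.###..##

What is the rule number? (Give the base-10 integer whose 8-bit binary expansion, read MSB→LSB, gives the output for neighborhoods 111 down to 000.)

  nb ###: next=#  (t=0,i=11, bit7=1)
  nb ##.: next=.  (t=0,i=2, bit6=0)
  nb #.#: next=#  (t=0,i=0, bit5=1)
  nb #..: next=#  (t=0,i=6, bit4=1)
  nb .##: next=.  (t=0,i=1, bit3=0)
  nb .#.: next=#  (t=1,i=0, bit2=1)
  nb ..#: next=#  (t=0,i=9, bit1=1)
  nb ...: next=#  (t=0,i=7, bit0=1)
  bits 10110111 = 183

183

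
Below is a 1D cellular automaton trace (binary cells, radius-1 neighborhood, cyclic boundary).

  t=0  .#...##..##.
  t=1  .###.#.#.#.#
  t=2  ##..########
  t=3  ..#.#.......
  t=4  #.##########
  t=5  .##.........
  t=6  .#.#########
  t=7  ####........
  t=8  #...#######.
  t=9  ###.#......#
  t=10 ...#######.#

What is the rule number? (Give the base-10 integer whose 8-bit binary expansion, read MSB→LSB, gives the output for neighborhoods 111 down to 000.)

61

  ### -> .   bit 7 = 0  t=1,i=2
  ##. -> .   bit 6 = 0  t=0,i=6
  #.# -> #   bit 5 = 1  t=1,i=0
  #.. -> #   bit 4 = 1  t=0,i=2
  .## -> #   bit 3 = 1  t=0,i=5
  .#. -> #   bit 2 = 1  t=0,i=1
  ..# -> .   bit 1 = 0  t=0,i=0
  ... -> #   bit 0 = 1  t=0,i=3
  bits 00111101 = 61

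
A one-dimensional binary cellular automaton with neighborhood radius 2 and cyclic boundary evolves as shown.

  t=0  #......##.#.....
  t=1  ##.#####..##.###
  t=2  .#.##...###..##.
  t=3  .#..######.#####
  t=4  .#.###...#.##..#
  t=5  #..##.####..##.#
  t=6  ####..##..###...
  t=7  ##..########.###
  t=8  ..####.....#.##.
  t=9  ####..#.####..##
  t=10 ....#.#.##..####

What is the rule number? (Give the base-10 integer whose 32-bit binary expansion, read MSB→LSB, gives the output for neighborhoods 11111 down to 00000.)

597349887

  [31] ##### => .  t=1,i=5
  [30] ####. => .  t=1,i=0
  [29] ###.# => #  t=1,i=1
  [28] ###.. => .  t=1,i=7
  [27] ##.## => .  t=1,i=2
  [26] ##.#. => .  t=0,i=9
  [25] ##..# => #  t=1,i=8
  [24] ##... => #  t=2,i=5
  [23] #.### => #  t=1,i=3
  [22] #.##. => .  t=2,i=3
  [21] #.#.# => .  t=4,i=1
  [20] #.#.. => #  t=0,i=10
  [19] #..## => #  t=1,i=9
  [18] #..#. => .  t=2,i=0
  [17] #...# => #  t=2,i=6
  [16] #.... => .  t=0,i=2
  [15] .#### => #  t=1,i=4
  [14] .###. => #  t=2,i=9
  [13] .##.# => .  t=0,i=8
  [12] .##.. => #  t=2,i=4
  [11] .#.## => .  t=2,i=2
  [10] .#.#. => #  t=4,i=0
  [9] .#..# => .  t=3,i=2
  [8] .#... => #  t=0,i=1
  [7] ..### => #  t=2,i=8
  [6] ..##. => #  t=0,i=7
  [5] ..#.# => #  t=2,i=1
  [4] ..#.. => #  t=0,i=0
  [3] ...## => #  t=0,i=6
  [2] ...#. => #  t=0,i=15
  [1] ....# => #  t=0,i=5
  [0] ..... => #  t=0,i=3
  bits 00100011100110101101010111111111 = 597349887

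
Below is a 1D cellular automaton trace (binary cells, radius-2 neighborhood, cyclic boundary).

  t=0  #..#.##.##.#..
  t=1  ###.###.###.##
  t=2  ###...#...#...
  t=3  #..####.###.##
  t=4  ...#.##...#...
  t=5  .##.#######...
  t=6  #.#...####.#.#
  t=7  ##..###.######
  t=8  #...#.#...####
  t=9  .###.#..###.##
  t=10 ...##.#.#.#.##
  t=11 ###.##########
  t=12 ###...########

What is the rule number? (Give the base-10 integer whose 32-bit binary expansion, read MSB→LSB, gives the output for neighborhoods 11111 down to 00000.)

  [31] ##### => #  t=1,i=0
  [30] ####. => #  t=1,i=1
  [29] ###.# => #  t=1,i=2
  [28] ###.. => .  t=2,i=2
  [27] ##.## => .  t=0,i=7
  [26] ##.#. => #  t=0,i=10
  [25] ##..# => .  t=3,i=1
  [24] ##... => #  t=2,i=3
  [23] #.### => .  t=1,i=4
  [22] #.##. => #  t=0,i=5
  [21] #.#.# => #  t=6,i=11
  [20] #.#.. => .  t=0,i=11
  [19] #..## => .  t=3,i=2
  [18] #..#. => #  t=0,i=2
  [17] #...# => #  t=2,i=4
  [16] #.... => .  t=4,i=12
  [15] .#### => .  t=1,i=13
  [14] .###. => .  t=1,i=5
  [13] .##.# => #  t=0,i=6
  [12] .##.. => #  t=4,i=6
  [11] .#.## => #  t=0,i=4
  [10] .#.#. => #  t=8,i=5
  [9] .#..# => #  t=0,i=1
  [8] .#... => .  t=2,i=7
  [7] ..### => #  t=2,i=0
  [6] ..##. => .  t=5,i=1
  [5] ..#.# => .  t=0,i=3
  [4] ..#.. => #  t=0,i=0
  [3] ...## => #  t=2,i=13
  [2] ...#. => #  t=2,i=5
  [1] ....# => #  t=4,i=1
  [0] ..... => .  t=4,i=0
  bits 11100101011001100011111010011110 = 3848683166

3848683166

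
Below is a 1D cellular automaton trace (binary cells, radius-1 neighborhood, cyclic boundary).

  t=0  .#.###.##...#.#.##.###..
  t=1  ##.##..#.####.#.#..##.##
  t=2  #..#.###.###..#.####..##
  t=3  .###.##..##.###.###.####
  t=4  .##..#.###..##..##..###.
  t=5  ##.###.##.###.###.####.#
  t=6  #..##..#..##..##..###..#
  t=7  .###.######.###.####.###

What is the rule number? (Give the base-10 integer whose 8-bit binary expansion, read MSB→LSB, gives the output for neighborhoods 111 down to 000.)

159

  ###|#  b7=1 t=0,i=4
  ##.|.  b6=0 t=0,i=5
  #.#|.  b5=0 t=0,i=2
  #..|#  b4=1 t=0,i=9
  .##|#  b3=1 t=0,i=3
  .#.|#  b2=1 t=0,i=1
  ..#|#  b1=1 t=0,i=0
  ...|#  b0=1 t=0,i=10
  bits 10011111 = 159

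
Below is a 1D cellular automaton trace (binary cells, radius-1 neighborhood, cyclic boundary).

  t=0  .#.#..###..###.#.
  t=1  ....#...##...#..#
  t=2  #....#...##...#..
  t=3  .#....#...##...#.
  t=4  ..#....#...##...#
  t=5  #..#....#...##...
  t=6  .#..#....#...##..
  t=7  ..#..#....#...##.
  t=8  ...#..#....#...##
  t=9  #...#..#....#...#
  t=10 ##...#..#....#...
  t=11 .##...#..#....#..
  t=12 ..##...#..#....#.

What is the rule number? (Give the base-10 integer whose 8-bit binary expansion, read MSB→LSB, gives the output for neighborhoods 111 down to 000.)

  ### -> .   bit 7 = 0  t=0,i=7
  ##. -> #   bit 6 = 1  t=0,i=8
  #.# -> .   bit 5 = 0  t=0,i=2
  #.. -> #   bit 4 = 1  t=0,i=4
  .## -> .   bit 3 = 0  t=0,i=6
  .#. -> .   bit 2 = 0  t=0,i=1
  ..# -> .   bit 1 = 0  t=0,i=0
  ... -> .   bit 0 = 0  t=1,i=1
  bits 01010000 = 80

80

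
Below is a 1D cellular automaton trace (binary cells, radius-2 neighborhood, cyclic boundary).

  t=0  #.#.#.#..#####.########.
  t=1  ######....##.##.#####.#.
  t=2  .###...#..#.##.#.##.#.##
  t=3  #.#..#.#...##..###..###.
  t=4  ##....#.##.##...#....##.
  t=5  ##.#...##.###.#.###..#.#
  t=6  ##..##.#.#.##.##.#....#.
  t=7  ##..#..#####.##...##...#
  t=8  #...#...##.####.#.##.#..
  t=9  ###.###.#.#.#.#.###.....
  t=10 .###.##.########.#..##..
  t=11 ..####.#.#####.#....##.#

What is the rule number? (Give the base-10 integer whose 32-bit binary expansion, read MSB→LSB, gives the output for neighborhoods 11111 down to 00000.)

  nb #####: next=#  (t=0,i=11, bit31=1)
  nb ####.: next=.  (t=0,i=12, bit30=0)
  nb ###.#: next=#  (t=0,i=13, bit29=1)
  nb ###..: next=.  (t=1,i=5, bit28=0)
  nb ##.##: next=#  (t=0,i=14, bit27=1)
  nb ##.#.: next=.  (t=0,i=23, bit26=0)
  nb ##..#: next=.  (t=3,i=13, bit25=0)
  nb ##...: next=.  (t=1,i=6, bit24=0)
  nb #.###: next=.  (t=0,i=15, bit23=0)
  nb #.##.: next=#  (t=1,i=13, bit22=1)
  nb #.#.#: next=#  (t=0,i=0, bit21=1)
  nb #.#..: next=.  (t=0,i=6, bit20=0)
  nb #..##: next=.  (t=0,i=8, bit19=0)
  nb #..#.: next=.  (t=2,i=9, bit18=0)
  nb #...#: next=#  (t=2,i=5, bit17=1)
  nb #....: next=#  (t=1,i=7, bit16=1)
  nb .####: next=#  (t=0,i=10, bit15=1)
  nb .###.: next=#  (t=2,i=2, bit14=1)
  nb .##.#: next=.  (t=1,i=11, bit13=0)
  nb .##..: next=#  (t=3,i=12, bit12=1)
  nb .#.##: next=#  (t=1,i=23, bit11=1)
  nb .#.#.: next=#  (t=0,i=1, bit10=1)
  nb .#..#: next=.  (t=0,i=7, bit9=0)
  nb .#...: next=#  (t=3,i=8, bit8=1)
  nb ..###: next=.  (t=0,i=9, bit7=0)
  nb ..##.: next=#  (t=1,i=10, bit6=1)
  nb ..#.#: next=.  (t=2,i=10, bit5=0)
  nb ..#..: next=#  (t=2,i=7, bit4=1)
  nb ...##: next=.  (t=1,i=9, bit3=0)
  nb ...#.: next=.  (t=2,i=6, bit2=0)
  nb ....#: next=.  (t=1,i=8, bit1=0)
  nb .....: next=#  (t=9,i=21, bit0=1)
  bits 10101000011000111101110101010001 = 2825117009

2825117009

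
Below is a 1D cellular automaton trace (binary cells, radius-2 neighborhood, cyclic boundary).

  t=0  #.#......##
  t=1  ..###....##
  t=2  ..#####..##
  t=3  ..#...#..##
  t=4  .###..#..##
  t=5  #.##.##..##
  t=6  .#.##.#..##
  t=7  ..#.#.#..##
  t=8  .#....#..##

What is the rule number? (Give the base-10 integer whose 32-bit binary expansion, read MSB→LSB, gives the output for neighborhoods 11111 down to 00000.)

420837840

  nb #####: next=.  (t=2,i=4, bit31=0)
  nb ####.: next=.  (t=2,i=5, bit30=0)
  nb ###.#: next=.  (t=0,i=0, bit29=0)
  nb ###..: next=#  (t=1,i=4, bit28=1)
  nb ##.##: next=#  (t=4,i=0, bit27=1)
  nb ##.#.: next=.  (t=0,i=1, bit26=0)
  nb ##..#: next=.  (t=1,i=0, bit25=0)
  nb ##...: next=#  (t=1,i=5, bit24=1)
  nb #.###: next=.  (t=4,i=1, bit23=0)
  nb #.##.: next=.  (t=5,i=2, bit22=0)
  nb #.#.#: next=.  (t=6,i=1, bit21=0)
  nb #.#..: next=#  (t=0,i=2, bit20=1)
  nb #..##: next=.  (t=1,i=1, bit19=0)
  nb #..#.: next=#  (t=3,i=1, bit18=1)
  nb #...#: next=.  (t=3,i=4, bit17=0)
  nb #....: next=#  (t=0,i=4, bit16=1)
  nb .####: next=.  (t=2,i=3, bit15=0)
  nb .###.: next=#  (t=0,i=10, bit14=1)
  nb .##.#: next=#  (t=4,i=10, bit13=1)
  nb .##..: next=#  (t=1,i=10, bit12=1)
  nb .#.##: next=#  (t=6,i=2, bit11=1)
  nb .#.#.: next=.  (t=7,i=3, bit10=0)
  nb .#..#: next=.  (t=3,i=7, bit9=0)
  nb .#...: next=#  (t=0,i=3, bit8=1)
  nb ..###: next=#  (t=0,i=9, bit7=1)
  nb ..##.: next=#  (t=1,i=9, bit6=1)
  nb ..#.#: next=.  (t=7,i=2, bit5=0)
  nb ..#..: next=#  (t=3,i=2, bit4=1)
  nb ...##: next=.  (t=0,i=8, bit3=0)
  nb ...#.: next=.  (t=3,i=5, bit2=0)
  nb ....#: next=.  (t=0,i=7, bit1=0)
  nb .....: next=.  (t=0,i=5, bit0=0)
  bits 00011001000101010111100111010000 = 420837840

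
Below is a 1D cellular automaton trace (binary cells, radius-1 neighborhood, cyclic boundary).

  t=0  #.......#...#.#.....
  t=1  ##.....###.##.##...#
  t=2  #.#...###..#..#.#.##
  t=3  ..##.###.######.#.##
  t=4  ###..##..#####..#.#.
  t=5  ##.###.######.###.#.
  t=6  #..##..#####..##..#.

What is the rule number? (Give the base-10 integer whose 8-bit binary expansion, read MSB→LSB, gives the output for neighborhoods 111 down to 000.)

158

  ###|#  b7=1 t=1,i=0
  ##.|.  b6=0 t=1,i=1
  #.#|.  b5=0 t=0,i=13
  #..|#  b4=1 t=0,i=1
  .##|#  b3=1 t=1,i=7
  .#.|#  b2=1 t=0,i=0
  ..#|#  b1=1 t=0,i=7
  ...|.  b0=0 t=0,i=2
  bits 10011110 = 158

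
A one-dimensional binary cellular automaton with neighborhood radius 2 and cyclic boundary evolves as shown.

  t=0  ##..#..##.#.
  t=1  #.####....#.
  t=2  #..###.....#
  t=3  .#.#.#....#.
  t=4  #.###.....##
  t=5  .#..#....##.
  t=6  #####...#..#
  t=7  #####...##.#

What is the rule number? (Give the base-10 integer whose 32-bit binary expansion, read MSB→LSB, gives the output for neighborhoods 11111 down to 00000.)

3664021144

  nb #####: next=#  (t=6,i=1, bit31=1)
  nb ####.: next=#  (t=1,i=4, bit30=1)
  nb ###.#: next=.  (t=4,i=0, bit29=0)
  nb ###..: next=#  (t=1,i=5, bit28=1)
  nb ##.##: next=#  (t=4,i=1, bit27=1)
  nb ##.#.: next=.  (t=0,i=9, bit26=0)
  nb ##..#: next=#  (t=0,i=2, bit25=1)
  nb ##...: next=.  (t=1,i=6, bit24=0)
  nb #.###: next=.  (t=1,i=2, bit23=0)
  nb #.##.: next=#  (t=0,i=0, bit22=1)
  nb #.#.#: next=#  (t=0,i=10, bit21=1)
  nb #.#..: next=.  (t=3,i=5, bit20=0)
  nb #..##: next=.  (t=0,i=6, bit19=0)
  nb #..#.: next=#  (t=0,i=3, bit18=1)
  nb #...#: next=.  (t=6,i=6, bit17=0)
  nb #....: next=.  (t=1,i=7, bit16=0)
  nb .####: next=#  (t=1,i=3, bit15=1)
  nb .###.: next=.  (t=2,i=4, bit14=0)
  nb .##.#: next=.  (t=0,i=8, bit13=0)
  nb .##..: next=.  (t=0,i=1, bit12=0)
  nb .#.##: next=.  (t=0,i=11, bit11=0)
  nb .#.#.: next=#  (t=1,i=11, bit10=1)
  nb .#..#: next=#  (t=0,i=5, bit9=1)
  nb .#...: next=.  (t=3,i=6, bit8=0)
  nb ..###: next=#  (t=2,i=3, bit7=1)
  nb ..##.: next=.  (t=0,i=7, bit6=0)
  nb ..#.#: next=.  (t=1,i=10, bit5=0)
  nb ..#..: next=#  (t=0,i=4, bit4=1)
  nb ...##: next=#  (t=2,i=10, bit3=1)
  nb ...#.: next=.  (t=1,i=9, bit2=0)
  nb ....#: next=.  (t=1,i=8, bit1=0)
  nb .....: next=.  (t=2,i=8, bit0=0)
  bits 11011010011001001000011010011000 = 3664021144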